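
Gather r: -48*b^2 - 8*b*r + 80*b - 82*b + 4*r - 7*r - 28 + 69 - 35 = -48*b^2 - 2*b + r*(-8*b - 3) + 6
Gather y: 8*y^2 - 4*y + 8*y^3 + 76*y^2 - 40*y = 8*y^3 + 84*y^2 - 44*y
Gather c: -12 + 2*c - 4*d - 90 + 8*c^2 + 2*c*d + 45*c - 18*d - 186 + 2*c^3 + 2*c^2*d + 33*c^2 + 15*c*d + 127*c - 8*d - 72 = 2*c^3 + c^2*(2*d + 41) + c*(17*d + 174) - 30*d - 360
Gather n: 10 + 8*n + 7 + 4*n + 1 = 12*n + 18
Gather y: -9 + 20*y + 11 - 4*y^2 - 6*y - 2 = -4*y^2 + 14*y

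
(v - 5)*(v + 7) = v^2 + 2*v - 35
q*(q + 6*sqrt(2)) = q^2 + 6*sqrt(2)*q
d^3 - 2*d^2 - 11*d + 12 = (d - 4)*(d - 1)*(d + 3)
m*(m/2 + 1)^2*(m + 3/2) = m^4/4 + 11*m^3/8 + 5*m^2/2 + 3*m/2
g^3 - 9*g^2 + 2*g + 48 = (g - 8)*(g - 3)*(g + 2)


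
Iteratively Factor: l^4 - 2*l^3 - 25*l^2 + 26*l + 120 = (l + 2)*(l^3 - 4*l^2 - 17*l + 60) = (l - 3)*(l + 2)*(l^2 - l - 20) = (l - 3)*(l + 2)*(l + 4)*(l - 5)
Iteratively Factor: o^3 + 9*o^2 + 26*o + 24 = (o + 3)*(o^2 + 6*o + 8) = (o + 3)*(o + 4)*(o + 2)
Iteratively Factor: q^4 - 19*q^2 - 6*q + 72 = (q - 4)*(q^3 + 4*q^2 - 3*q - 18) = (q - 4)*(q - 2)*(q^2 + 6*q + 9) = (q - 4)*(q - 2)*(q + 3)*(q + 3)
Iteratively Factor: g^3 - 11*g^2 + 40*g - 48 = (g - 3)*(g^2 - 8*g + 16) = (g - 4)*(g - 3)*(g - 4)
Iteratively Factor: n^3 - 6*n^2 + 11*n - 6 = (n - 3)*(n^2 - 3*n + 2) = (n - 3)*(n - 2)*(n - 1)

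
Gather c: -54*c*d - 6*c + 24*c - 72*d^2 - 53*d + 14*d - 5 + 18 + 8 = c*(18 - 54*d) - 72*d^2 - 39*d + 21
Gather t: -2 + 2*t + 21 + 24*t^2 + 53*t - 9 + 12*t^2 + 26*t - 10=36*t^2 + 81*t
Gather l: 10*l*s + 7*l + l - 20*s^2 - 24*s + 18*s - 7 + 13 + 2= l*(10*s + 8) - 20*s^2 - 6*s + 8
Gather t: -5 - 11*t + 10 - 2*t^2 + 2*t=-2*t^2 - 9*t + 5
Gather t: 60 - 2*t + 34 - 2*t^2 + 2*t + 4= 98 - 2*t^2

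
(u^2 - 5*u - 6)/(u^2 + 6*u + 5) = (u - 6)/(u + 5)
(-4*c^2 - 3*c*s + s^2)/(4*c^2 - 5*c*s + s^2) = (c + s)/(-c + s)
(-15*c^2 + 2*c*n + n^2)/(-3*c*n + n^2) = (5*c + n)/n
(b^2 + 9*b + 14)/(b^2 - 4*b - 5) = (b^2 + 9*b + 14)/(b^2 - 4*b - 5)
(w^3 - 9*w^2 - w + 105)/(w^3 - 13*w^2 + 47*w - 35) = (w + 3)/(w - 1)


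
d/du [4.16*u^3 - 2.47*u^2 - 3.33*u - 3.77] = 12.48*u^2 - 4.94*u - 3.33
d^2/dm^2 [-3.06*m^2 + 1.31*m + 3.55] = -6.12000000000000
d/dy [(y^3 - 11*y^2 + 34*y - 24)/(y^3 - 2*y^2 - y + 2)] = (9*y^2 - 52*y + 44)/(y^4 - 2*y^3 - 3*y^2 + 4*y + 4)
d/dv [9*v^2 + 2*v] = 18*v + 2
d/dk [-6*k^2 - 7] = -12*k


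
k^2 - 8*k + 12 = (k - 6)*(k - 2)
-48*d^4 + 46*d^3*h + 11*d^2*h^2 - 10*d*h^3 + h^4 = (-8*d + h)*(-3*d + h)*(-d + h)*(2*d + h)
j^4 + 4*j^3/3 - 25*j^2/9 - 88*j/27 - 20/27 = (j - 5/3)*(j + 1/3)*(j + 2/3)*(j + 2)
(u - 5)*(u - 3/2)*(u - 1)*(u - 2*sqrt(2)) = u^4 - 15*u^3/2 - 2*sqrt(2)*u^3 + 14*u^2 + 15*sqrt(2)*u^2 - 28*sqrt(2)*u - 15*u/2 + 15*sqrt(2)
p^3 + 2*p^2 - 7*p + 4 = (p - 1)^2*(p + 4)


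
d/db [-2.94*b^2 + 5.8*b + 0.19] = 5.8 - 5.88*b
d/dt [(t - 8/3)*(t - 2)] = 2*t - 14/3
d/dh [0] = 0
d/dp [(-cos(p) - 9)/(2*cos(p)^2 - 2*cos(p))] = (-sin(p) + 9*sin(p)/cos(p)^2 - 18*tan(p))/(2*(cos(p) - 1)^2)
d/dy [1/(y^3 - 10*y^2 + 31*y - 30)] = (-3*y^2 + 20*y - 31)/(y^3 - 10*y^2 + 31*y - 30)^2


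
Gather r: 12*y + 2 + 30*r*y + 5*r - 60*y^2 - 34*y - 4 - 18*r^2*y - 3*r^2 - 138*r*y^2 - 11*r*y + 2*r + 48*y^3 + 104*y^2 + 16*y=r^2*(-18*y - 3) + r*(-138*y^2 + 19*y + 7) + 48*y^3 + 44*y^2 - 6*y - 2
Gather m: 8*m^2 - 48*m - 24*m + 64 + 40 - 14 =8*m^2 - 72*m + 90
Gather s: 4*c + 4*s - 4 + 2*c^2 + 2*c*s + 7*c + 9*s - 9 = 2*c^2 + 11*c + s*(2*c + 13) - 13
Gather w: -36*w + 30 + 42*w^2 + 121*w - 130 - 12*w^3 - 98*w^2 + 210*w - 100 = -12*w^3 - 56*w^2 + 295*w - 200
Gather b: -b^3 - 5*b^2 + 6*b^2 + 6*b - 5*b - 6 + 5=-b^3 + b^2 + b - 1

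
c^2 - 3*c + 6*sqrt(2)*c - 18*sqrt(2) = (c - 3)*(c + 6*sqrt(2))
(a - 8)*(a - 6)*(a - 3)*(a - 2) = a^4 - 19*a^3 + 124*a^2 - 324*a + 288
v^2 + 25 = (v - 5*I)*(v + 5*I)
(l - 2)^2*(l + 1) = l^3 - 3*l^2 + 4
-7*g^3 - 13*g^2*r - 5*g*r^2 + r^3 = (-7*g + r)*(g + r)^2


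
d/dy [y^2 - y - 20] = 2*y - 1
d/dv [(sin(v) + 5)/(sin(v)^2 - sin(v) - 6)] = (-10*sin(v) + cos(v)^2 - 2)*cos(v)/(sin(v) + cos(v)^2 + 5)^2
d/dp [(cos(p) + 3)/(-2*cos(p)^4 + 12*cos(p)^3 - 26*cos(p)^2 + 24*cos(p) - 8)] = (-3*cos(p)^2 - 9*cos(p) + 20)*sin(p)/(2*(cos(p) - 2)^3*(cos(p) - 1)^3)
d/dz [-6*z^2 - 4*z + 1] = -12*z - 4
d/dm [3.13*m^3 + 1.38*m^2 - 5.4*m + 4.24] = 9.39*m^2 + 2.76*m - 5.4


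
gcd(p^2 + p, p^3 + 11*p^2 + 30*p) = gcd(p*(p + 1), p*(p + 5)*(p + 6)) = p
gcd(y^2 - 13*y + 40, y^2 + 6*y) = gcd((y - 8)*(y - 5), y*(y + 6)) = 1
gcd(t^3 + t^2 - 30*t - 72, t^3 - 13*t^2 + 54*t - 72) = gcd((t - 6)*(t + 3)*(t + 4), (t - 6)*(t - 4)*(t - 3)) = t - 6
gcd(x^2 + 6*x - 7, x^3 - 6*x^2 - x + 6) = x - 1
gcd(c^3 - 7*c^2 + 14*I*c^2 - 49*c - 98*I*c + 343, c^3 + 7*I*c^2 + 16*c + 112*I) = c + 7*I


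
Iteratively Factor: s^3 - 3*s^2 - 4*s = (s + 1)*(s^2 - 4*s) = s*(s + 1)*(s - 4)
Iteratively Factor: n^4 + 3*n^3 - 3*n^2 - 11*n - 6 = (n + 1)*(n^3 + 2*n^2 - 5*n - 6) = (n - 2)*(n + 1)*(n^2 + 4*n + 3) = (n - 2)*(n + 1)*(n + 3)*(n + 1)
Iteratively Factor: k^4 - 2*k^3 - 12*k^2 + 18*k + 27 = (k + 1)*(k^3 - 3*k^2 - 9*k + 27) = (k - 3)*(k + 1)*(k^2 - 9) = (k - 3)^2*(k + 1)*(k + 3)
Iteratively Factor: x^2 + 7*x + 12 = (x + 4)*(x + 3)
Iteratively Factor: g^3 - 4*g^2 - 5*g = (g - 5)*(g^2 + g) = g*(g - 5)*(g + 1)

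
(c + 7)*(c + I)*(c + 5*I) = c^3 + 7*c^2 + 6*I*c^2 - 5*c + 42*I*c - 35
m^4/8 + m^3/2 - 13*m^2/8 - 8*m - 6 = (m/4 + 1)*(m/2 + 1/2)*(m - 4)*(m + 3)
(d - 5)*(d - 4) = d^2 - 9*d + 20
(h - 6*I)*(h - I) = h^2 - 7*I*h - 6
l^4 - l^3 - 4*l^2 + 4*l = l*(l - 2)*(l - 1)*(l + 2)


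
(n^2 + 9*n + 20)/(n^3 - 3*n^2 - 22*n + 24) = (n + 5)/(n^2 - 7*n + 6)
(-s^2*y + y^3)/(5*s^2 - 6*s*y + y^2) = y*(s + y)/(-5*s + y)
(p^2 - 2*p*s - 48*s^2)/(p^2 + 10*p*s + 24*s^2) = (p - 8*s)/(p + 4*s)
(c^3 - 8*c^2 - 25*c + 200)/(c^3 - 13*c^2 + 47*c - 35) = (c^2 - 3*c - 40)/(c^2 - 8*c + 7)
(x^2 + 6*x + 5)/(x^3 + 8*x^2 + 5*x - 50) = (x + 1)/(x^2 + 3*x - 10)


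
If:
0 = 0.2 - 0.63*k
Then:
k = 0.32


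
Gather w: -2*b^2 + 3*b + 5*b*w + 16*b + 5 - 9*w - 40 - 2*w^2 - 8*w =-2*b^2 + 19*b - 2*w^2 + w*(5*b - 17) - 35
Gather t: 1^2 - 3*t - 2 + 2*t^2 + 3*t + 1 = 2*t^2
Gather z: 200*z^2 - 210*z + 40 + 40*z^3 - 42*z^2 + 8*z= 40*z^3 + 158*z^2 - 202*z + 40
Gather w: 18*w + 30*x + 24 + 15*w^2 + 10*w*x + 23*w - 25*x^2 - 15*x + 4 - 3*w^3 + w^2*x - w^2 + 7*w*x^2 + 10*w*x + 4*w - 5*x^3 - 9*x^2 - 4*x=-3*w^3 + w^2*(x + 14) + w*(7*x^2 + 20*x + 45) - 5*x^3 - 34*x^2 + 11*x + 28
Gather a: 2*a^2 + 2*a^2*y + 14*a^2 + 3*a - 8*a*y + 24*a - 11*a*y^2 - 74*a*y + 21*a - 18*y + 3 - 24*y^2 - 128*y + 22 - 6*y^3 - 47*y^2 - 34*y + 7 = a^2*(2*y + 16) + a*(-11*y^2 - 82*y + 48) - 6*y^3 - 71*y^2 - 180*y + 32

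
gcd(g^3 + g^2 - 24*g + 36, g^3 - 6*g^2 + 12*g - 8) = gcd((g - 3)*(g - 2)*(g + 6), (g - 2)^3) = g - 2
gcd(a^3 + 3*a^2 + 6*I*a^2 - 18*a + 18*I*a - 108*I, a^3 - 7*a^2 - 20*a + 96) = a - 3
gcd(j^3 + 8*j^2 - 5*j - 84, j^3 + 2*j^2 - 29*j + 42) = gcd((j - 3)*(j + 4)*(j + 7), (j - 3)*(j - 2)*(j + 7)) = j^2 + 4*j - 21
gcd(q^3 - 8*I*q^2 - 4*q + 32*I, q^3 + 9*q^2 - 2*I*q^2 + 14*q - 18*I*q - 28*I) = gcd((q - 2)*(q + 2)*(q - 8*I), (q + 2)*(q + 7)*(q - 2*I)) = q + 2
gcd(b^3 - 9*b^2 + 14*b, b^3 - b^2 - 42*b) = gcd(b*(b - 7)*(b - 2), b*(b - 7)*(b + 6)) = b^2 - 7*b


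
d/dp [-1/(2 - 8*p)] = -2/(4*p - 1)^2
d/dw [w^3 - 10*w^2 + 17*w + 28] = 3*w^2 - 20*w + 17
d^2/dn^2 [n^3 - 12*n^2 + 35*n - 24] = 6*n - 24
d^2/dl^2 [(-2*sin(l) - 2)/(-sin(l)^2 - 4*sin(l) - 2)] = 2*(-sin(l)^5 + 2*sin(l)^3 + 6*sin(l)^2 + 16*sin(l) + 12)/(sin(l)^2 + 4*sin(l) + 2)^3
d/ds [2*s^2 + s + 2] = 4*s + 1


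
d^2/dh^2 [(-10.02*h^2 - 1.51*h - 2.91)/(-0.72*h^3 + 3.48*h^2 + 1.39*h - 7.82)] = (10.388736*h^6 + 4.69670399999995*h^5 + 55.5698879999999*h^4 - 963.834912*h^3 + 1728.0324*h^2 + 232.705944*h + 1427.948866)/(0.373248*h^9 - 5.412096*h^8 + 23.996736*h^7 - 9.085824*h^6 - 163.889784*h^5 + 216.981324*h^4 + 356.364989*h^3 - 593.10399*h^2 - 255.005508*h + 478.211768)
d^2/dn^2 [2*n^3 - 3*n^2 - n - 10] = 12*n - 6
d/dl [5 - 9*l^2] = -18*l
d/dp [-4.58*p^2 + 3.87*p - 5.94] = 3.87 - 9.16*p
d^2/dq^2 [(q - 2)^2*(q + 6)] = 6*q + 4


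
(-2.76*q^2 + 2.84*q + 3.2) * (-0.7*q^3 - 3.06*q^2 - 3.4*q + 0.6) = 1.932*q^5 + 6.4576*q^4 - 1.5464*q^3 - 21.104*q^2 - 9.176*q + 1.92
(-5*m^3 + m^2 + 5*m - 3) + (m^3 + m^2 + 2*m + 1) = -4*m^3 + 2*m^2 + 7*m - 2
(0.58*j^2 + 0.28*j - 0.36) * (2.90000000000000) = 1.682*j^2 + 0.812*j - 1.044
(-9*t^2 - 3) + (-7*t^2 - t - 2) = -16*t^2 - t - 5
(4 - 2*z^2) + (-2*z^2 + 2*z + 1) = -4*z^2 + 2*z + 5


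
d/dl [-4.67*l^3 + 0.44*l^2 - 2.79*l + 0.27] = -14.01*l^2 + 0.88*l - 2.79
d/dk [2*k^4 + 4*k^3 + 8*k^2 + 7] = 4*k*(2*k^2 + 3*k + 4)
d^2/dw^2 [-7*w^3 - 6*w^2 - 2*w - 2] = -42*w - 12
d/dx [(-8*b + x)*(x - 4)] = -8*b + 2*x - 4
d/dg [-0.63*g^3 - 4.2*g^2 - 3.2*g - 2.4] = -1.89*g^2 - 8.4*g - 3.2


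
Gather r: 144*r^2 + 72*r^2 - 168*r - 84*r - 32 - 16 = 216*r^2 - 252*r - 48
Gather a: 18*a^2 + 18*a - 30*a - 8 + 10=18*a^2 - 12*a + 2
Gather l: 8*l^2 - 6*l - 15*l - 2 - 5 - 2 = 8*l^2 - 21*l - 9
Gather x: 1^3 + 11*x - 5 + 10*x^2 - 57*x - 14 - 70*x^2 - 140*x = -60*x^2 - 186*x - 18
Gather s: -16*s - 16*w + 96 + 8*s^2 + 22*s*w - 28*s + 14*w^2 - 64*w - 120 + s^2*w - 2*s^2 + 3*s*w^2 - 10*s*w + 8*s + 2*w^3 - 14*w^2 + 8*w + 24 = s^2*(w + 6) + s*(3*w^2 + 12*w - 36) + 2*w^3 - 72*w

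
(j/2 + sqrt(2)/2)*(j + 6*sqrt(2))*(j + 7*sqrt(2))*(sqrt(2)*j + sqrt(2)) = sqrt(2)*j^4/2 + sqrt(2)*j^3/2 + 14*j^3 + 14*j^2 + 55*sqrt(2)*j^2 + 55*sqrt(2)*j + 84*j + 84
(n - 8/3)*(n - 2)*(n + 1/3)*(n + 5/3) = n^4 - 8*n^3/3 - 31*n^2/9 + 218*n/27 + 80/27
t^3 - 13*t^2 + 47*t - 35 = (t - 7)*(t - 5)*(t - 1)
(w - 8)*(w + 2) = w^2 - 6*w - 16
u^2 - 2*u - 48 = (u - 8)*(u + 6)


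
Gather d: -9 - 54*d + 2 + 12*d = -42*d - 7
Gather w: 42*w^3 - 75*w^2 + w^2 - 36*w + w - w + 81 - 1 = 42*w^3 - 74*w^2 - 36*w + 80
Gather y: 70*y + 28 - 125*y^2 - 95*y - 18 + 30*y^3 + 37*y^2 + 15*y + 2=30*y^3 - 88*y^2 - 10*y + 12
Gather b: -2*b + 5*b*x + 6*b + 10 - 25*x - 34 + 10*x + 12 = b*(5*x + 4) - 15*x - 12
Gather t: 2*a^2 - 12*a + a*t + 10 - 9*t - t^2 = 2*a^2 - 12*a - t^2 + t*(a - 9) + 10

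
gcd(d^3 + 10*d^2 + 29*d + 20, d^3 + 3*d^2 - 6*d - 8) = d^2 + 5*d + 4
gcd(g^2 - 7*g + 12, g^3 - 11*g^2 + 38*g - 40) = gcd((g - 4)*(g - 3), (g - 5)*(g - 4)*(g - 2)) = g - 4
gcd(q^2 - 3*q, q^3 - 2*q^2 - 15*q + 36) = q - 3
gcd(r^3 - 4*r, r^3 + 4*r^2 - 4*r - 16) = r^2 - 4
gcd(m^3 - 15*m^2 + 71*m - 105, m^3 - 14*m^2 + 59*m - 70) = m^2 - 12*m + 35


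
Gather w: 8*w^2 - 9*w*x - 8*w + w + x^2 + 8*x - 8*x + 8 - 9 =8*w^2 + w*(-9*x - 7) + x^2 - 1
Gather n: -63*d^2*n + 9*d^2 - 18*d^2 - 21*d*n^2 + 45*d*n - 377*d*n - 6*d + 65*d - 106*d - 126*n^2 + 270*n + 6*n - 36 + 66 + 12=-9*d^2 - 47*d + n^2*(-21*d - 126) + n*(-63*d^2 - 332*d + 276) + 42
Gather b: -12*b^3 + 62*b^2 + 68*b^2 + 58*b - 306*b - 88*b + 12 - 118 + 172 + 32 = -12*b^3 + 130*b^2 - 336*b + 98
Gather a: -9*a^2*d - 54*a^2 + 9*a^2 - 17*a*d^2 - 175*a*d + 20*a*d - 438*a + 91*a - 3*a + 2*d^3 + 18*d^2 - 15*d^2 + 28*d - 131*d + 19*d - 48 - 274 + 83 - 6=a^2*(-9*d - 45) + a*(-17*d^2 - 155*d - 350) + 2*d^3 + 3*d^2 - 84*d - 245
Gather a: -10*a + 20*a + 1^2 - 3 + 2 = 10*a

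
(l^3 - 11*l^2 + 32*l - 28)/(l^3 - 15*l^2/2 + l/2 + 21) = 2*(l - 2)/(2*l + 3)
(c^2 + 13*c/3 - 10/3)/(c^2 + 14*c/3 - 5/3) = (3*c - 2)/(3*c - 1)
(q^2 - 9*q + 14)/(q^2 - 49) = (q - 2)/(q + 7)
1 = 1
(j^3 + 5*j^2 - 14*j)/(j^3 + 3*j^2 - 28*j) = (j - 2)/(j - 4)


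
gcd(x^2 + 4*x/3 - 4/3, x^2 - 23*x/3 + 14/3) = x - 2/3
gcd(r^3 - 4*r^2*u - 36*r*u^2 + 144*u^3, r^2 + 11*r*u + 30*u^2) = r + 6*u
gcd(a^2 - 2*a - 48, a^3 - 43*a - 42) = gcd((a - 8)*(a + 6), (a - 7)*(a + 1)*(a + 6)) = a + 6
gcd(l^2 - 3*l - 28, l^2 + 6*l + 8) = l + 4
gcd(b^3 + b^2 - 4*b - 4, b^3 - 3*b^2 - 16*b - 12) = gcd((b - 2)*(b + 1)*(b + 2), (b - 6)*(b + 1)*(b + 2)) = b^2 + 3*b + 2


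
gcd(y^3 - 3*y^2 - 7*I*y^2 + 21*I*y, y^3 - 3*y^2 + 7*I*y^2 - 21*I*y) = y^2 - 3*y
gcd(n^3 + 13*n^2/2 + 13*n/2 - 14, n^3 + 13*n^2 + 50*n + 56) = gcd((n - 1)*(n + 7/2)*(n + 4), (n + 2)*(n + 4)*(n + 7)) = n + 4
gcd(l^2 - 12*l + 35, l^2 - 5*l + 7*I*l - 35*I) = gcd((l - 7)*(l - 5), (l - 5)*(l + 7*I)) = l - 5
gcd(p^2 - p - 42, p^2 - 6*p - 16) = 1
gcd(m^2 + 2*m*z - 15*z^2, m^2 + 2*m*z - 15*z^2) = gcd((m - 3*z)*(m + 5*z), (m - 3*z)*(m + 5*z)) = -m^2 - 2*m*z + 15*z^2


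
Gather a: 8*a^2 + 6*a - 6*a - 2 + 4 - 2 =8*a^2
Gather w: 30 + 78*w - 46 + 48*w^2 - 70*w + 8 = 48*w^2 + 8*w - 8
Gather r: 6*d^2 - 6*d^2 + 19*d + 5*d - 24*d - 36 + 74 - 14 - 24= 0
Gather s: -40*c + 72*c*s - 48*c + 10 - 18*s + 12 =-88*c + s*(72*c - 18) + 22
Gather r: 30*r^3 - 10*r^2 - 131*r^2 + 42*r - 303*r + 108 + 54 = 30*r^3 - 141*r^2 - 261*r + 162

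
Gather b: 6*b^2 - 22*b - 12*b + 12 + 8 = 6*b^2 - 34*b + 20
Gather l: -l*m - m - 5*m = -l*m - 6*m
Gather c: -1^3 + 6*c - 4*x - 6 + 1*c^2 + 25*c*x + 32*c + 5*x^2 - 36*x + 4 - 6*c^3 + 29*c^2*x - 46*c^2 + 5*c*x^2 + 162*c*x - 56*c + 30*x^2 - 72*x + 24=-6*c^3 + c^2*(29*x - 45) + c*(5*x^2 + 187*x - 18) + 35*x^2 - 112*x + 21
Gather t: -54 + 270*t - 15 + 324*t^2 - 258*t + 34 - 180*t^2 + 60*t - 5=144*t^2 + 72*t - 40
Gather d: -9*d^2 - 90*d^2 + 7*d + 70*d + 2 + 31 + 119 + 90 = -99*d^2 + 77*d + 242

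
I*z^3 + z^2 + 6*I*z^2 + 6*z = z*(z + 6)*(I*z + 1)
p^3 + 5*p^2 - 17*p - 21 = (p - 3)*(p + 1)*(p + 7)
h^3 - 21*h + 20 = (h - 4)*(h - 1)*(h + 5)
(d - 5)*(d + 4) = d^2 - d - 20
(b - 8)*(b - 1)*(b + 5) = b^3 - 4*b^2 - 37*b + 40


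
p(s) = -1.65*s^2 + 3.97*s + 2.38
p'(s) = 3.97 - 3.3*s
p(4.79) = -16.46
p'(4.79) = -11.84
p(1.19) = 4.77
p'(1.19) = 0.04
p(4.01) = -8.23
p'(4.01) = -9.26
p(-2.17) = -14.00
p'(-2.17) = 11.13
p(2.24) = 2.99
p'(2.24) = -3.42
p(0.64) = 4.24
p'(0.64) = 1.86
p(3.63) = -4.95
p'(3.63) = -8.01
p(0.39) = 3.68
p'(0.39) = 2.68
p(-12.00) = -282.86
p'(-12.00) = 43.57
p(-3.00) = -24.38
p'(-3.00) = 13.87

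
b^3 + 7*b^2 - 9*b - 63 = (b - 3)*(b + 3)*(b + 7)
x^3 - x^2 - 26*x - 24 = (x - 6)*(x + 1)*(x + 4)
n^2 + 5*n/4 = n*(n + 5/4)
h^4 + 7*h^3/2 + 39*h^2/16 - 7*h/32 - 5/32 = (h - 1/4)*(h + 1/4)*(h + 1)*(h + 5/2)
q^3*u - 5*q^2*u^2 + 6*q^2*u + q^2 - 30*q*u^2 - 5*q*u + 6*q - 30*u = (q + 6)*(q - 5*u)*(q*u + 1)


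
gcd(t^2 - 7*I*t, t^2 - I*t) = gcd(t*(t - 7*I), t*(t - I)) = t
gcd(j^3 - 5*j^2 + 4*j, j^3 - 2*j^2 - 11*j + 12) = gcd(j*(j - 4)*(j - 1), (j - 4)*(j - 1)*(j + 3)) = j^2 - 5*j + 4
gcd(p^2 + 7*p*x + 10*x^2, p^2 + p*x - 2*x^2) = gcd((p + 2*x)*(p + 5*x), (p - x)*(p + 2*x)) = p + 2*x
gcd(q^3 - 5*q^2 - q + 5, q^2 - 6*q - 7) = q + 1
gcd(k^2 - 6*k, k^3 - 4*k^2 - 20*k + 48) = k - 6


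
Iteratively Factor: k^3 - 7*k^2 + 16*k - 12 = (k - 3)*(k^2 - 4*k + 4) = (k - 3)*(k - 2)*(k - 2)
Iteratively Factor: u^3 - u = (u - 1)*(u^2 + u) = (u - 1)*(u + 1)*(u)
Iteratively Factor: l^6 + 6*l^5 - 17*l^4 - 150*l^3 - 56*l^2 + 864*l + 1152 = (l + 4)*(l^5 + 2*l^4 - 25*l^3 - 50*l^2 + 144*l + 288) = (l + 3)*(l + 4)*(l^4 - l^3 - 22*l^2 + 16*l + 96) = (l + 3)*(l + 4)^2*(l^3 - 5*l^2 - 2*l + 24) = (l - 3)*(l + 3)*(l + 4)^2*(l^2 - 2*l - 8) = (l - 3)*(l + 2)*(l + 3)*(l + 4)^2*(l - 4)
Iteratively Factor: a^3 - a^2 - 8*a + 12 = (a - 2)*(a^2 + a - 6) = (a - 2)*(a + 3)*(a - 2)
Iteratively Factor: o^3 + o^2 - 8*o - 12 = (o - 3)*(o^2 + 4*o + 4) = (o - 3)*(o + 2)*(o + 2)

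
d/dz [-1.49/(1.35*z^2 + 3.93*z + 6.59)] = (4.023*z + 5.8557)/(1.35*z^2 + 3.93*z + 6.59)^2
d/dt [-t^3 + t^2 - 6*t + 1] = -3*t^2 + 2*t - 6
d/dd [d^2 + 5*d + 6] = 2*d + 5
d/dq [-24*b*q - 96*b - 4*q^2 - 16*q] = -24*b - 8*q - 16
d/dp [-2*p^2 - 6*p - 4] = -4*p - 6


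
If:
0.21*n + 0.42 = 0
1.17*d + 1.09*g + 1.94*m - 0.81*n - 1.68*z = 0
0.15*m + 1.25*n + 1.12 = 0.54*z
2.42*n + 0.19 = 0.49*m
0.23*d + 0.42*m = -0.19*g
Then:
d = 98.99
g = -98.86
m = -9.49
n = -2.00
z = -5.19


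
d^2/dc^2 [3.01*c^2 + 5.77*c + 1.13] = 6.02000000000000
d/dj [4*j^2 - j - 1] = 8*j - 1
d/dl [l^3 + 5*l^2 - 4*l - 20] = 3*l^2 + 10*l - 4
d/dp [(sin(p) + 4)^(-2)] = -2*cos(p)/(sin(p) + 4)^3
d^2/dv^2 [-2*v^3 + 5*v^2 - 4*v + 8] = 10 - 12*v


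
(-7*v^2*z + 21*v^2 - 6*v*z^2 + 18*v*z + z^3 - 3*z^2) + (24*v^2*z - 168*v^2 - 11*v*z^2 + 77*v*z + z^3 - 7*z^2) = 17*v^2*z - 147*v^2 - 17*v*z^2 + 95*v*z + 2*z^3 - 10*z^2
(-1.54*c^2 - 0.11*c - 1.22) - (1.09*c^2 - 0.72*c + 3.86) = -2.63*c^2 + 0.61*c - 5.08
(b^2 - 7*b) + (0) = b^2 - 7*b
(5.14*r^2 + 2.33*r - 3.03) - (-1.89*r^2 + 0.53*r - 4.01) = 7.03*r^2 + 1.8*r + 0.98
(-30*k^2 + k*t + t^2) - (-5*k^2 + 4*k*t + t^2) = -25*k^2 - 3*k*t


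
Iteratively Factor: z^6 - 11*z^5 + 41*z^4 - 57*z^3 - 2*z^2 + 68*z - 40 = (z - 1)*(z^5 - 10*z^4 + 31*z^3 - 26*z^2 - 28*z + 40) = (z - 1)*(z + 1)*(z^4 - 11*z^3 + 42*z^2 - 68*z + 40) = (z - 2)*(z - 1)*(z + 1)*(z^3 - 9*z^2 + 24*z - 20) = (z - 2)^2*(z - 1)*(z + 1)*(z^2 - 7*z + 10) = (z - 2)^3*(z - 1)*(z + 1)*(z - 5)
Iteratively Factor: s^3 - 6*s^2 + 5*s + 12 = (s + 1)*(s^2 - 7*s + 12) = (s - 4)*(s + 1)*(s - 3)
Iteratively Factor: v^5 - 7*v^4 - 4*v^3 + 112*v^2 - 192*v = (v - 4)*(v^4 - 3*v^3 - 16*v^2 + 48*v) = v*(v - 4)*(v^3 - 3*v^2 - 16*v + 48) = v*(v - 4)^2*(v^2 + v - 12) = v*(v - 4)^2*(v + 4)*(v - 3)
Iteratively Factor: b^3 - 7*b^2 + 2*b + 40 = (b - 4)*(b^2 - 3*b - 10) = (b - 5)*(b - 4)*(b + 2)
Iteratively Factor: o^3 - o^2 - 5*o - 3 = (o + 1)*(o^2 - 2*o - 3) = (o - 3)*(o + 1)*(o + 1)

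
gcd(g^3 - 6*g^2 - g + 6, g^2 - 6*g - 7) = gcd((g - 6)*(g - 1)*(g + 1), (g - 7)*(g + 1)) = g + 1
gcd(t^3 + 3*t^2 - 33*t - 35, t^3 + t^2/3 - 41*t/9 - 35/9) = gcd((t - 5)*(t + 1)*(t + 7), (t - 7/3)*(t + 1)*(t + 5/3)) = t + 1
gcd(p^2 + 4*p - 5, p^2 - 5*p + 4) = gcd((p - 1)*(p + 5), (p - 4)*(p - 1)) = p - 1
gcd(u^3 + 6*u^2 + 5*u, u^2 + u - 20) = u + 5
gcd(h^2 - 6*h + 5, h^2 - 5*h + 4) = h - 1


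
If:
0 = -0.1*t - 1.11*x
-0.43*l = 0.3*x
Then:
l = -0.697674418604651*x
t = -11.1*x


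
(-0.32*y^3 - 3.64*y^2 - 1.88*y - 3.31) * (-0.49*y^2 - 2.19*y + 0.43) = 0.1568*y^5 + 2.4844*y^4 + 8.7552*y^3 + 4.1739*y^2 + 6.4405*y - 1.4233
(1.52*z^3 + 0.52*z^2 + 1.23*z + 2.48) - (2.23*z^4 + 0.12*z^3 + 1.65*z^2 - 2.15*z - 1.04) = -2.23*z^4 + 1.4*z^3 - 1.13*z^2 + 3.38*z + 3.52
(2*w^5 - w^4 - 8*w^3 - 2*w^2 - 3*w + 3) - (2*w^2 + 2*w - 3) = 2*w^5 - w^4 - 8*w^3 - 4*w^2 - 5*w + 6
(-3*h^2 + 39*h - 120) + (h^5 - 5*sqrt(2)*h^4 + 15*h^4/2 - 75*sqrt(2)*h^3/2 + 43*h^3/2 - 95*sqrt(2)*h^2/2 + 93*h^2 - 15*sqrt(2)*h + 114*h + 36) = h^5 - 5*sqrt(2)*h^4 + 15*h^4/2 - 75*sqrt(2)*h^3/2 + 43*h^3/2 - 95*sqrt(2)*h^2/2 + 90*h^2 - 15*sqrt(2)*h + 153*h - 84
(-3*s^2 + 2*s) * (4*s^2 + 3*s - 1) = -12*s^4 - s^3 + 9*s^2 - 2*s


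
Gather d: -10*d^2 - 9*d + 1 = -10*d^2 - 9*d + 1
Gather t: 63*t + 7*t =70*t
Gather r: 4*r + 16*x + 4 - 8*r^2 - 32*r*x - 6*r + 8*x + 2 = -8*r^2 + r*(-32*x - 2) + 24*x + 6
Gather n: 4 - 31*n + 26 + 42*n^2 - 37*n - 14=42*n^2 - 68*n + 16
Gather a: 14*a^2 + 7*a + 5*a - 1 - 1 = 14*a^2 + 12*a - 2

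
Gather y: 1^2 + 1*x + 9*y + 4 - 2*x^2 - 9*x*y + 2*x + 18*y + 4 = -2*x^2 + 3*x + y*(27 - 9*x) + 9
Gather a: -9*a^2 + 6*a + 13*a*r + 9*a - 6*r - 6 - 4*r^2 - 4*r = -9*a^2 + a*(13*r + 15) - 4*r^2 - 10*r - 6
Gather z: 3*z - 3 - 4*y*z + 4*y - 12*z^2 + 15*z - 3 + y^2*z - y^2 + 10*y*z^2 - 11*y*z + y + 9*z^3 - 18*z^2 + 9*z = -y^2 + 5*y + 9*z^3 + z^2*(10*y - 30) + z*(y^2 - 15*y + 27) - 6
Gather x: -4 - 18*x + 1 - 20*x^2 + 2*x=-20*x^2 - 16*x - 3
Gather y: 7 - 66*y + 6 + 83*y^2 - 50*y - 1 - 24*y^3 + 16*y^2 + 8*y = -24*y^3 + 99*y^2 - 108*y + 12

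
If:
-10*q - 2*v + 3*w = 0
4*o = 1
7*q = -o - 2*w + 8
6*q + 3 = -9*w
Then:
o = 1/4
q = 101/68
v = -160/17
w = -45/34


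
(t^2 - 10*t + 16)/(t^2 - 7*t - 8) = (t - 2)/(t + 1)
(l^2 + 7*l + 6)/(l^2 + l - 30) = (l + 1)/(l - 5)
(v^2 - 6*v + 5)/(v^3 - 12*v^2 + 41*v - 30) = 1/(v - 6)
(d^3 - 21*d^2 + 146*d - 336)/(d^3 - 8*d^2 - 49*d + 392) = (d - 6)/(d + 7)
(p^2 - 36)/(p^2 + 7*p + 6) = (p - 6)/(p + 1)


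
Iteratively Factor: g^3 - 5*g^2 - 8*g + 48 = (g - 4)*(g^2 - g - 12) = (g - 4)*(g + 3)*(g - 4)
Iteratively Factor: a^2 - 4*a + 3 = (a - 3)*(a - 1)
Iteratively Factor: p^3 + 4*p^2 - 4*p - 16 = (p - 2)*(p^2 + 6*p + 8) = (p - 2)*(p + 2)*(p + 4)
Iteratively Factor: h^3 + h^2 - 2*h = (h)*(h^2 + h - 2) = h*(h + 2)*(h - 1)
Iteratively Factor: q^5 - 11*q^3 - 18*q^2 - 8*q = (q + 1)*(q^4 - q^3 - 10*q^2 - 8*q) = (q + 1)*(q + 2)*(q^3 - 3*q^2 - 4*q) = (q - 4)*(q + 1)*(q + 2)*(q^2 + q) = q*(q - 4)*(q + 1)*(q + 2)*(q + 1)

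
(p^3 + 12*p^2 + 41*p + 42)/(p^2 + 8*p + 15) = (p^2 + 9*p + 14)/(p + 5)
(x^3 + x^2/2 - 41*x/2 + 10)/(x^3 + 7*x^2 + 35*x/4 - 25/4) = 2*(x - 4)/(2*x + 5)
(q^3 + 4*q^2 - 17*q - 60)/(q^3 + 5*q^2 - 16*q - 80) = (q + 3)/(q + 4)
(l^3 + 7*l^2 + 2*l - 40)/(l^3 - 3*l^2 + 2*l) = (l^2 + 9*l + 20)/(l*(l - 1))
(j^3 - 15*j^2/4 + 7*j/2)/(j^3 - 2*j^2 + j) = (4*j^2 - 15*j + 14)/(4*(j^2 - 2*j + 1))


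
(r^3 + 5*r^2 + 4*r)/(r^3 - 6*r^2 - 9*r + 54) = r*(r^2 + 5*r + 4)/(r^3 - 6*r^2 - 9*r + 54)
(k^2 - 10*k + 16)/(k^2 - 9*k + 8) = (k - 2)/(k - 1)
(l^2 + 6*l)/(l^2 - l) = (l + 6)/(l - 1)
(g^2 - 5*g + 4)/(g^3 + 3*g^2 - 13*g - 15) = (g^2 - 5*g + 4)/(g^3 + 3*g^2 - 13*g - 15)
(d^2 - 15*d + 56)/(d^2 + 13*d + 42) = (d^2 - 15*d + 56)/(d^2 + 13*d + 42)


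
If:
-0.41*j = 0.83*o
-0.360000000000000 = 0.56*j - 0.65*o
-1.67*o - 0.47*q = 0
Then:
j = -0.41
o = 0.20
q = -0.72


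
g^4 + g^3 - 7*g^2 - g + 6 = (g - 2)*(g - 1)*(g + 1)*(g + 3)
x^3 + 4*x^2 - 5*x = x*(x - 1)*(x + 5)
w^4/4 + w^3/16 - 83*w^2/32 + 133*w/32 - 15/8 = (w/4 + 1)*(w - 3/2)*(w - 5/4)*(w - 1)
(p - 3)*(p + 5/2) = p^2 - p/2 - 15/2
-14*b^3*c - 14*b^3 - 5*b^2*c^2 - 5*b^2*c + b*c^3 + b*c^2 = (-7*b + c)*(2*b + c)*(b*c + b)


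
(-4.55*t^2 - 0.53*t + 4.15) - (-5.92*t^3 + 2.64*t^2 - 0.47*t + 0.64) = 5.92*t^3 - 7.19*t^2 - 0.0600000000000001*t + 3.51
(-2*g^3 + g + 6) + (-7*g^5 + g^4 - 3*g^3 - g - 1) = -7*g^5 + g^4 - 5*g^3 + 5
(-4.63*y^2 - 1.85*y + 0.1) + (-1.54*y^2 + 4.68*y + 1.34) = -6.17*y^2 + 2.83*y + 1.44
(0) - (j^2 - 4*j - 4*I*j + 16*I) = -j^2 + 4*j + 4*I*j - 16*I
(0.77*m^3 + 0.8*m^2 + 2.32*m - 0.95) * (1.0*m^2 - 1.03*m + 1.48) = 0.77*m^5 + 0.00690000000000002*m^4 + 2.6356*m^3 - 2.1556*m^2 + 4.4121*m - 1.406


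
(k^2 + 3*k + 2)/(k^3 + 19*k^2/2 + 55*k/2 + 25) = 2*(k + 1)/(2*k^2 + 15*k + 25)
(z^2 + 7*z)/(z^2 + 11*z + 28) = z/(z + 4)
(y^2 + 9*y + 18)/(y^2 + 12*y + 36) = (y + 3)/(y + 6)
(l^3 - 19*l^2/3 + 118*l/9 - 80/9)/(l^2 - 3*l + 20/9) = (3*l^2 - 14*l + 16)/(3*l - 4)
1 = 1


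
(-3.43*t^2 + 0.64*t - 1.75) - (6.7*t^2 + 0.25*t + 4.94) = -10.13*t^2 + 0.39*t - 6.69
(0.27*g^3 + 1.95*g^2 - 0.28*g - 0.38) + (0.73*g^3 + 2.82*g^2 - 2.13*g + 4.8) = 1.0*g^3 + 4.77*g^2 - 2.41*g + 4.42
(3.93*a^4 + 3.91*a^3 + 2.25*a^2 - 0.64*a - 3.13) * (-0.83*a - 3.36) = -3.2619*a^5 - 16.4501*a^4 - 15.0051*a^3 - 7.0288*a^2 + 4.7483*a + 10.5168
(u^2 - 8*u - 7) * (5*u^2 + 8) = 5*u^4 - 40*u^3 - 27*u^2 - 64*u - 56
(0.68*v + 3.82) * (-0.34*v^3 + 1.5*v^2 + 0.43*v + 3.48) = -0.2312*v^4 - 0.2788*v^3 + 6.0224*v^2 + 4.009*v + 13.2936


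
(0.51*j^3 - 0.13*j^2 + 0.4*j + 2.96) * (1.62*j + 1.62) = 0.8262*j^4 + 0.6156*j^3 + 0.4374*j^2 + 5.4432*j + 4.7952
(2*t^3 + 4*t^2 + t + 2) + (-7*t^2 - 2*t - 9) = 2*t^3 - 3*t^2 - t - 7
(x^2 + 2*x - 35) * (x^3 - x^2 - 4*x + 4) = x^5 + x^4 - 41*x^3 + 31*x^2 + 148*x - 140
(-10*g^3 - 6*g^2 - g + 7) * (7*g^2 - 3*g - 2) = -70*g^5 - 12*g^4 + 31*g^3 + 64*g^2 - 19*g - 14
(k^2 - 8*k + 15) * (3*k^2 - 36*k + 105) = 3*k^4 - 60*k^3 + 438*k^2 - 1380*k + 1575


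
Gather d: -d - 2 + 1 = -d - 1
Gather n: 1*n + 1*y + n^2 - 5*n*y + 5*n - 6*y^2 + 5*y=n^2 + n*(6 - 5*y) - 6*y^2 + 6*y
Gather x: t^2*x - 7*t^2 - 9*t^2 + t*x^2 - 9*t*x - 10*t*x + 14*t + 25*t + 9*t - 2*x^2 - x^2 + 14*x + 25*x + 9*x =-16*t^2 + 48*t + x^2*(t - 3) + x*(t^2 - 19*t + 48)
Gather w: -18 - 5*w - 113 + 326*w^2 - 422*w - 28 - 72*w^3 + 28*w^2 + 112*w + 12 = -72*w^3 + 354*w^2 - 315*w - 147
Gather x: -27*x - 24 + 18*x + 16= -9*x - 8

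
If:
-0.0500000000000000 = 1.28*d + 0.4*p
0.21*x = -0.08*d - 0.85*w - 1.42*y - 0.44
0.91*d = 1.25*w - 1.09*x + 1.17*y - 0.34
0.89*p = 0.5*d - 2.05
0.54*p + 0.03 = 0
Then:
No Solution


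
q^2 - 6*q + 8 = (q - 4)*(q - 2)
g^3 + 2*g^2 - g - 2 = (g - 1)*(g + 1)*(g + 2)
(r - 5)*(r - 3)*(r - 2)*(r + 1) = r^4 - 9*r^3 + 21*r^2 + r - 30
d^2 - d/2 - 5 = (d - 5/2)*(d + 2)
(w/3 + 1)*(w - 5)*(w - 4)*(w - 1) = w^4/3 - 7*w^3/3 - w^2/3 + 67*w/3 - 20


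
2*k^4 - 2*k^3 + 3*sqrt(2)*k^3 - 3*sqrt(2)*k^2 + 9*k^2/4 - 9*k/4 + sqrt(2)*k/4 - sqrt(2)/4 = (k - 1)*(k + sqrt(2))*(sqrt(2)*k + 1/2)^2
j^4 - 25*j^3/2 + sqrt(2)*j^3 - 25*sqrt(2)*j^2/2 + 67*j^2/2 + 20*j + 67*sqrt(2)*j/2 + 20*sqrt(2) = (j - 8)*(j - 5)*(j + 1/2)*(j + sqrt(2))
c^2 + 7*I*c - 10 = (c + 2*I)*(c + 5*I)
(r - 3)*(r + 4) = r^2 + r - 12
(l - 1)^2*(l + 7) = l^3 + 5*l^2 - 13*l + 7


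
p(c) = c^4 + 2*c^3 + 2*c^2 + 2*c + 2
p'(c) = 4*c^3 + 6*c^2 + 4*c + 2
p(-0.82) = 1.05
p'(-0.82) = 0.55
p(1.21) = 13.03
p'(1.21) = 22.71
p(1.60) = 25.07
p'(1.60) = 40.14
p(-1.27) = 1.19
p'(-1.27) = -1.60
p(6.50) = 2433.81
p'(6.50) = 1380.00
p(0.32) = 2.92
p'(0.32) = 4.03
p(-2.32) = 12.12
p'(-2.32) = -24.93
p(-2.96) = 38.50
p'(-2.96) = -61.01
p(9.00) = 8201.00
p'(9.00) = 3440.00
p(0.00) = 2.00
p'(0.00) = 2.00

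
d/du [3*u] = 3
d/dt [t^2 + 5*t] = 2*t + 5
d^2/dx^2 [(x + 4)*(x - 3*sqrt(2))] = 2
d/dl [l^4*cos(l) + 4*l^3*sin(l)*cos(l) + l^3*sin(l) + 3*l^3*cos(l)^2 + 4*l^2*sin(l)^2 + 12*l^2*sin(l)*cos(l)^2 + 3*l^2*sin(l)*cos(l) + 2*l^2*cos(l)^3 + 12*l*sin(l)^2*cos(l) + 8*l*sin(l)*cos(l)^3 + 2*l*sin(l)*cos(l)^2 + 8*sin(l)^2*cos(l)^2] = -l^4*sin(l) - 3*l^3*sin(2*l) + 5*l^3*cos(l) + 4*l^3*cos(2*l) + 3*l^2*sin(l)/2 + 10*l^2*sin(2*l) - 3*l^2*sin(3*l)/2 + 3*l^2*cos(l) + 15*l^2*cos(2*l)/2 + 9*l^2*cos(3*l) + 9*l^2/2 + 3*l*sin(l) + 3*l*sin(2*l) + 15*l*sin(3*l) + 7*l*cos(l)/2 + 8*l*cos(2*l)^2 + 5*l*cos(3*l)/2 + sin(l)/2 + 2*sin(2*l) + sin(3*l)/2 + 5*sin(4*l) + 3*cos(l) - 3*cos(3*l)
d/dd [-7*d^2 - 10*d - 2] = -14*d - 10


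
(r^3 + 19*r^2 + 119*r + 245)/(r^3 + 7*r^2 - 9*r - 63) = (r^2 + 12*r + 35)/(r^2 - 9)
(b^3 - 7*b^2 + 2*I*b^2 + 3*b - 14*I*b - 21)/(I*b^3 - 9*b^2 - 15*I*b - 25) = (-I*b^2 + b*(3 + 7*I) - 21)/(b^2 + 10*I*b - 25)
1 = 1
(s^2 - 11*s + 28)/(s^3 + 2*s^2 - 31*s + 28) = (s - 7)/(s^2 + 6*s - 7)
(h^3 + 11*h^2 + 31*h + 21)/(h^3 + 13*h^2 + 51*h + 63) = (h + 1)/(h + 3)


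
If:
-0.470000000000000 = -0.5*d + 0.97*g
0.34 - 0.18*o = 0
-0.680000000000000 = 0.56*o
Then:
No Solution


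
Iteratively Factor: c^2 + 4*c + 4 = (c + 2)*(c + 2)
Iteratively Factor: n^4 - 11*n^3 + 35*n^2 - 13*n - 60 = (n - 5)*(n^3 - 6*n^2 + 5*n + 12) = (n - 5)*(n - 3)*(n^2 - 3*n - 4) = (n - 5)*(n - 3)*(n + 1)*(n - 4)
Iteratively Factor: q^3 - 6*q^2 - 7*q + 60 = (q - 5)*(q^2 - q - 12) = (q - 5)*(q - 4)*(q + 3)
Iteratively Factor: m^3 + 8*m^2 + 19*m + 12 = (m + 3)*(m^2 + 5*m + 4) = (m + 3)*(m + 4)*(m + 1)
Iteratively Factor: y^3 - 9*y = (y - 3)*(y^2 + 3*y) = y*(y - 3)*(y + 3)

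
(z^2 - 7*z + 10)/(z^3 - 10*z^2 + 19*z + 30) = (z - 2)/(z^2 - 5*z - 6)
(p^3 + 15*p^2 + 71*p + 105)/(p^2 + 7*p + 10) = (p^2 + 10*p + 21)/(p + 2)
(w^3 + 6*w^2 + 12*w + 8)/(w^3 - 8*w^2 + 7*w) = (w^3 + 6*w^2 + 12*w + 8)/(w*(w^2 - 8*w + 7))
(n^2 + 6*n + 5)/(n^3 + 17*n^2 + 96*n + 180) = (n + 1)/(n^2 + 12*n + 36)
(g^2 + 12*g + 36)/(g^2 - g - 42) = (g + 6)/(g - 7)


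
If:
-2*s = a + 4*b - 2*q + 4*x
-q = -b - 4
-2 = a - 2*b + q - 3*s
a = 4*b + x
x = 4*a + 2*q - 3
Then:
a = -74/117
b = -121/234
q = 815/234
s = 51/26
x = 56/39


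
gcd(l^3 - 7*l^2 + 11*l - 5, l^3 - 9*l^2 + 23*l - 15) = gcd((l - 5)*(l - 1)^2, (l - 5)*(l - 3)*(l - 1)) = l^2 - 6*l + 5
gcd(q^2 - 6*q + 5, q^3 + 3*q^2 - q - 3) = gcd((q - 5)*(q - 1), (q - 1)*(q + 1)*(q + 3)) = q - 1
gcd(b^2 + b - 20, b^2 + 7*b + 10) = b + 5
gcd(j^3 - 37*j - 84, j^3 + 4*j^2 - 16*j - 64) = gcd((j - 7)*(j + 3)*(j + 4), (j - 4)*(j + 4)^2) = j + 4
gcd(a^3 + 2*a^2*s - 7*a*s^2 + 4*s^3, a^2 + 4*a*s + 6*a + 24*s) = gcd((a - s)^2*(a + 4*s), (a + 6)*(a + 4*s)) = a + 4*s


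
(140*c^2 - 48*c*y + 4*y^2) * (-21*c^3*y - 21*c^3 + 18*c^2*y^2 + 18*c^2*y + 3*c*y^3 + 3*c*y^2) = -2940*c^5*y - 2940*c^5 + 3528*c^4*y^2 + 3528*c^4*y - 528*c^3*y^3 - 528*c^3*y^2 - 72*c^2*y^4 - 72*c^2*y^3 + 12*c*y^5 + 12*c*y^4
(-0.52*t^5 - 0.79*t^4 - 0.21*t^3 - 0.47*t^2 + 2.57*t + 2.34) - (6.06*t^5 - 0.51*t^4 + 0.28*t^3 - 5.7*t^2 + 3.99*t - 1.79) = -6.58*t^5 - 0.28*t^4 - 0.49*t^3 + 5.23*t^2 - 1.42*t + 4.13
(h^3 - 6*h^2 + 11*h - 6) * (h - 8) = h^4 - 14*h^3 + 59*h^2 - 94*h + 48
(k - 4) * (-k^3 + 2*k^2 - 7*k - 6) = -k^4 + 6*k^3 - 15*k^2 + 22*k + 24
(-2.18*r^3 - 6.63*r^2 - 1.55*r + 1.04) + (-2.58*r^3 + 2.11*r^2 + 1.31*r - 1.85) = -4.76*r^3 - 4.52*r^2 - 0.24*r - 0.81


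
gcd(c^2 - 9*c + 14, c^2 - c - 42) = c - 7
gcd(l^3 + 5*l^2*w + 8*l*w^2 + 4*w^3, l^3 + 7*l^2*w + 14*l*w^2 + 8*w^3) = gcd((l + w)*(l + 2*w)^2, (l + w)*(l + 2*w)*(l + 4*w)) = l^2 + 3*l*w + 2*w^2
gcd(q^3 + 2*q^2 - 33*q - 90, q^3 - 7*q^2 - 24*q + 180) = q^2 - q - 30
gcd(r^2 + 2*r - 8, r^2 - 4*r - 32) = r + 4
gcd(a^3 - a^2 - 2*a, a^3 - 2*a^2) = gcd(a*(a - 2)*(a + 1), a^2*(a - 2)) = a^2 - 2*a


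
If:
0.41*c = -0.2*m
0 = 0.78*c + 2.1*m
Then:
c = 0.00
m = 0.00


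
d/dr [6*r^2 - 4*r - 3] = 12*r - 4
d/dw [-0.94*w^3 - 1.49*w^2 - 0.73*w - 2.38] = -2.82*w^2 - 2.98*w - 0.73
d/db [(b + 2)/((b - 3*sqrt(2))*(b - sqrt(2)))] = (-b^2 - 4*b + 6 + 8*sqrt(2))/(b^4 - 8*sqrt(2)*b^3 + 44*b^2 - 48*sqrt(2)*b + 36)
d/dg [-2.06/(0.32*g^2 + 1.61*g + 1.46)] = (1.3184*g + 3.3166)/(0.32*g^2 + 1.61*g + 1.46)^2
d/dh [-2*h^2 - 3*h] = -4*h - 3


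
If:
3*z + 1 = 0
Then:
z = -1/3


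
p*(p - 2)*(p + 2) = p^3 - 4*p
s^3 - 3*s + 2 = (s - 1)^2*(s + 2)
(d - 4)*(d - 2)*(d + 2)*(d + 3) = d^4 - d^3 - 16*d^2 + 4*d + 48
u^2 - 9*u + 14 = (u - 7)*(u - 2)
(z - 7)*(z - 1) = z^2 - 8*z + 7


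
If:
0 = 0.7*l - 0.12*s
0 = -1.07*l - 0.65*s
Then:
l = 0.00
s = 0.00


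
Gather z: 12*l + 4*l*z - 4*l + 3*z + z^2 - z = 8*l + z^2 + z*(4*l + 2)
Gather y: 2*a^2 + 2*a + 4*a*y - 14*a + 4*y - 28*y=2*a^2 - 12*a + y*(4*a - 24)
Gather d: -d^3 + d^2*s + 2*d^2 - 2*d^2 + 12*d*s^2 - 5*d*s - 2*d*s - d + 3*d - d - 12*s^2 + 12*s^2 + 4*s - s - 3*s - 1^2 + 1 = -d^3 + d^2*s + d*(12*s^2 - 7*s + 1)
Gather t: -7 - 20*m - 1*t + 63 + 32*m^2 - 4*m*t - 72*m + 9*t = 32*m^2 - 92*m + t*(8 - 4*m) + 56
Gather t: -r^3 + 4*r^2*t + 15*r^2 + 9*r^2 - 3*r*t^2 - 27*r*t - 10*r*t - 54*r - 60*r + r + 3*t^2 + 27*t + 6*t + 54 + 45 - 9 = -r^3 + 24*r^2 - 113*r + t^2*(3 - 3*r) + t*(4*r^2 - 37*r + 33) + 90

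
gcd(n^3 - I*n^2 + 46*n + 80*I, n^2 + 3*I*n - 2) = n + 2*I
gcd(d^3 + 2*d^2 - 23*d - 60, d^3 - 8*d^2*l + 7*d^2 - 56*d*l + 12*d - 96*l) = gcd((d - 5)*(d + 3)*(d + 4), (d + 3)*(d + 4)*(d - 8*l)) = d^2 + 7*d + 12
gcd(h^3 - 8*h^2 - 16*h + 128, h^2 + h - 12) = h + 4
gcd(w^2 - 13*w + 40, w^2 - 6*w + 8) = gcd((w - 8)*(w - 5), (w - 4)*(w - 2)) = 1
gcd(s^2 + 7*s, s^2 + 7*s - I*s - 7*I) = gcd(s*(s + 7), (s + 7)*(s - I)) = s + 7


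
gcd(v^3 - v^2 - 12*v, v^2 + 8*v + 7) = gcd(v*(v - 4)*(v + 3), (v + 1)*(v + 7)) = 1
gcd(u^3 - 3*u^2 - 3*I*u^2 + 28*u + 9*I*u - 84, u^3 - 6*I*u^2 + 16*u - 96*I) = u + 4*I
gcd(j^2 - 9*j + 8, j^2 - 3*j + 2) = j - 1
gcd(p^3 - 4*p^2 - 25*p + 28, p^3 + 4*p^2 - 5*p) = p - 1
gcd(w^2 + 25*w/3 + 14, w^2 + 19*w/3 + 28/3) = w + 7/3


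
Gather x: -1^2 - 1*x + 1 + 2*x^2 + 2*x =2*x^2 + x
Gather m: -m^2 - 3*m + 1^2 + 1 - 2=-m^2 - 3*m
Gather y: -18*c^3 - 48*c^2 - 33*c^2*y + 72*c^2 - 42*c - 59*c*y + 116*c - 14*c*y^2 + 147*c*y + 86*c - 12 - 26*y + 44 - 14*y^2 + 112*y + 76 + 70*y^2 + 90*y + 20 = -18*c^3 + 24*c^2 + 160*c + y^2*(56 - 14*c) + y*(-33*c^2 + 88*c + 176) + 128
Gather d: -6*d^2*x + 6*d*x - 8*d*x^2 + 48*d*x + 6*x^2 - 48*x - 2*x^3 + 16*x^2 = -6*d^2*x + d*(-8*x^2 + 54*x) - 2*x^3 + 22*x^2 - 48*x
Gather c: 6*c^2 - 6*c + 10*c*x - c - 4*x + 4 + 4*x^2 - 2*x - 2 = 6*c^2 + c*(10*x - 7) + 4*x^2 - 6*x + 2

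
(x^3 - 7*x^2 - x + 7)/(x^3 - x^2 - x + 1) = (x - 7)/(x - 1)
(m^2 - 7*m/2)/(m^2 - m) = (m - 7/2)/(m - 1)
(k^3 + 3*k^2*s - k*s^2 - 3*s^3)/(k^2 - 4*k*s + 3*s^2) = (-k^2 - 4*k*s - 3*s^2)/(-k + 3*s)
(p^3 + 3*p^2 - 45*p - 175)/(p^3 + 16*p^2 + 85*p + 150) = (p - 7)/(p + 6)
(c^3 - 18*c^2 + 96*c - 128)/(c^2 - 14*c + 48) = (c^2 - 10*c + 16)/(c - 6)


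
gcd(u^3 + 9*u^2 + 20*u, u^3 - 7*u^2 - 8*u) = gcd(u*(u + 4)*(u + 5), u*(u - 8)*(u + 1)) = u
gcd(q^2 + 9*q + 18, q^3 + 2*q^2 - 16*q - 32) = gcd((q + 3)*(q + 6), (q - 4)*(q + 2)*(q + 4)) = 1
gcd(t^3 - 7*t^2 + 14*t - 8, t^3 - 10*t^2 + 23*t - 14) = t^2 - 3*t + 2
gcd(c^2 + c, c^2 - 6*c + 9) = 1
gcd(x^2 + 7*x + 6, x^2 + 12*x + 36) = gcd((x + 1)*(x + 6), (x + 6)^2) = x + 6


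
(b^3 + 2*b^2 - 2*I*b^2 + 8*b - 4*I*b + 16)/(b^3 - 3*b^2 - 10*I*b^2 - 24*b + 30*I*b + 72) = (b^2 + b*(2 + 2*I) + 4*I)/(b^2 + b*(-3 - 6*I) + 18*I)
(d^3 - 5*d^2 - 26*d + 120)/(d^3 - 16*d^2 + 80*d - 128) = (d^2 - d - 30)/(d^2 - 12*d + 32)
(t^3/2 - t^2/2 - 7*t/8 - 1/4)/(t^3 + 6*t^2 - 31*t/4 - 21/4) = (2*t^2 - 3*t - 2)/(2*(2*t^2 + 11*t - 21))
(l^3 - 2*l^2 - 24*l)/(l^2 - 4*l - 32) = l*(l - 6)/(l - 8)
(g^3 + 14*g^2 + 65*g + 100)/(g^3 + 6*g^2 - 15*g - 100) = (g + 4)/(g - 4)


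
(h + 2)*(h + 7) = h^2 + 9*h + 14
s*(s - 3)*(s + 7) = s^3 + 4*s^2 - 21*s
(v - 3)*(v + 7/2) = v^2 + v/2 - 21/2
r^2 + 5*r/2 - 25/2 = (r - 5/2)*(r + 5)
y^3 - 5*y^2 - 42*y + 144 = (y - 8)*(y - 3)*(y + 6)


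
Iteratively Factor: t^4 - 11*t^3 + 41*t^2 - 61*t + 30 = (t - 2)*(t^3 - 9*t^2 + 23*t - 15) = (t - 2)*(t - 1)*(t^2 - 8*t + 15) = (t - 5)*(t - 2)*(t - 1)*(t - 3)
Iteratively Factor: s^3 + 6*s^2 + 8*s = (s + 4)*(s^2 + 2*s) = (s + 2)*(s + 4)*(s)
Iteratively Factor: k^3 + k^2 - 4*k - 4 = (k + 1)*(k^2 - 4) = (k - 2)*(k + 1)*(k + 2)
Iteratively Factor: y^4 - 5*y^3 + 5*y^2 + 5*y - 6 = (y - 2)*(y^3 - 3*y^2 - y + 3) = (y - 2)*(y - 1)*(y^2 - 2*y - 3) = (y - 2)*(y - 1)*(y + 1)*(y - 3)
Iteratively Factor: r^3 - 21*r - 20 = (r - 5)*(r^2 + 5*r + 4) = (r - 5)*(r + 4)*(r + 1)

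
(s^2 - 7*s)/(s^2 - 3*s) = (s - 7)/(s - 3)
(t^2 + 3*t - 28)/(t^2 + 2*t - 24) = (t + 7)/(t + 6)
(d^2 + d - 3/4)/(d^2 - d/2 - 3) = (d - 1/2)/(d - 2)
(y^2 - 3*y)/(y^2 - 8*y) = (y - 3)/(y - 8)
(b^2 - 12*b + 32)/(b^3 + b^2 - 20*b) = (b - 8)/(b*(b + 5))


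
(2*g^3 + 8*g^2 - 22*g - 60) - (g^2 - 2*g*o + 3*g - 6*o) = 2*g^3 + 7*g^2 + 2*g*o - 25*g + 6*o - 60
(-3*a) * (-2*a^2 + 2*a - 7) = 6*a^3 - 6*a^2 + 21*a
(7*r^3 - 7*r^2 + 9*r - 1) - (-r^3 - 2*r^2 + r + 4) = 8*r^3 - 5*r^2 + 8*r - 5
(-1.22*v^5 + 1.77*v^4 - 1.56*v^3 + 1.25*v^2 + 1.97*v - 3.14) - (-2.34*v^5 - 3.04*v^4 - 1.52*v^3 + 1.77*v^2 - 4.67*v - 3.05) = 1.12*v^5 + 4.81*v^4 - 0.04*v^3 - 0.52*v^2 + 6.64*v - 0.0900000000000003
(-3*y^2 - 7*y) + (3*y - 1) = -3*y^2 - 4*y - 1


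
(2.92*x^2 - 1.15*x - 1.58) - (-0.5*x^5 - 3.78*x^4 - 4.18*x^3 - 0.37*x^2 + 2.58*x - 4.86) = 0.5*x^5 + 3.78*x^4 + 4.18*x^3 + 3.29*x^2 - 3.73*x + 3.28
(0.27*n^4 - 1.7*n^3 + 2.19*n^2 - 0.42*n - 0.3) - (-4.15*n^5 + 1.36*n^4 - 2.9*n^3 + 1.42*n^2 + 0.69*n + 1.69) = 4.15*n^5 - 1.09*n^4 + 1.2*n^3 + 0.77*n^2 - 1.11*n - 1.99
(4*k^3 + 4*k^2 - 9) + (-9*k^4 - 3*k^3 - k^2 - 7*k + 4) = -9*k^4 + k^3 + 3*k^2 - 7*k - 5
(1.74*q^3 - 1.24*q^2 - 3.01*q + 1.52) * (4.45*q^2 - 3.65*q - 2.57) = 7.743*q^5 - 11.869*q^4 - 13.3403*q^3 + 20.9373*q^2 + 2.1877*q - 3.9064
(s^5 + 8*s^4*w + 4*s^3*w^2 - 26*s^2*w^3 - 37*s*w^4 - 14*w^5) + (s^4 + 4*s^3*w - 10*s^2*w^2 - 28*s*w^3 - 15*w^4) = s^5 + 8*s^4*w + s^4 + 4*s^3*w^2 + 4*s^3*w - 26*s^2*w^3 - 10*s^2*w^2 - 37*s*w^4 - 28*s*w^3 - 14*w^5 - 15*w^4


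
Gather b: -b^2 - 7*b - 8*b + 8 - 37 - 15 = -b^2 - 15*b - 44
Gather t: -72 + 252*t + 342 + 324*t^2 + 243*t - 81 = 324*t^2 + 495*t + 189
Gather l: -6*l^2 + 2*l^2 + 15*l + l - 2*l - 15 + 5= -4*l^2 + 14*l - 10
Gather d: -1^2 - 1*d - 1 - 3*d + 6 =4 - 4*d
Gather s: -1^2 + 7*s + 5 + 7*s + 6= 14*s + 10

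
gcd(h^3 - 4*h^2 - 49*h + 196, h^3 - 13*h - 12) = h - 4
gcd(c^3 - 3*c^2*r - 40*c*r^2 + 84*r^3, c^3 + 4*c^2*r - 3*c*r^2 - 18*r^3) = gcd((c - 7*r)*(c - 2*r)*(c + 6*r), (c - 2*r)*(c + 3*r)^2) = -c + 2*r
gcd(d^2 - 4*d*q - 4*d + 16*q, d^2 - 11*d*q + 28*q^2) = -d + 4*q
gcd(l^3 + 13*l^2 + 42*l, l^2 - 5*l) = l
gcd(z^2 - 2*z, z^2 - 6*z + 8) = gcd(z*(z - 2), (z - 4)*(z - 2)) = z - 2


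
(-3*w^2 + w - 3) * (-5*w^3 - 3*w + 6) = 15*w^5 - 5*w^4 + 24*w^3 - 21*w^2 + 15*w - 18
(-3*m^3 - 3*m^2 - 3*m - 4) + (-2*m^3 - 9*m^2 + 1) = -5*m^3 - 12*m^2 - 3*m - 3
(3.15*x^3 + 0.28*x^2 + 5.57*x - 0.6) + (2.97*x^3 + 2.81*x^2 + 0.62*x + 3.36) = 6.12*x^3 + 3.09*x^2 + 6.19*x + 2.76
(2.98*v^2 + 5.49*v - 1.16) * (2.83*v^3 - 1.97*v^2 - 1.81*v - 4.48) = 8.4334*v^5 + 9.6661*v^4 - 19.4919*v^3 - 21.0021*v^2 - 22.4956*v + 5.1968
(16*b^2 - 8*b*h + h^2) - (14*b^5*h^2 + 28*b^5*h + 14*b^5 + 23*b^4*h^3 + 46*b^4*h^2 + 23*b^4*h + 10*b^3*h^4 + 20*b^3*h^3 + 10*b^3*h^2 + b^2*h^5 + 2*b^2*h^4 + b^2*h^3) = -14*b^5*h^2 - 28*b^5*h - 14*b^5 - 23*b^4*h^3 - 46*b^4*h^2 - 23*b^4*h - 10*b^3*h^4 - 20*b^3*h^3 - 10*b^3*h^2 - b^2*h^5 - 2*b^2*h^4 - b^2*h^3 + 16*b^2 - 8*b*h + h^2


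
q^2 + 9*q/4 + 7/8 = (q + 1/2)*(q + 7/4)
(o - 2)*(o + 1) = o^2 - o - 2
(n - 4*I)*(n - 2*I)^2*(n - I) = n^4 - 9*I*n^3 - 28*n^2 + 36*I*n + 16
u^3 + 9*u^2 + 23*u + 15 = (u + 1)*(u + 3)*(u + 5)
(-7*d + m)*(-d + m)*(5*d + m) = 35*d^3 - 33*d^2*m - 3*d*m^2 + m^3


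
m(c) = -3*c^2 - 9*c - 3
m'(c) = -6*c - 9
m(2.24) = -38.21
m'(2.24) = -22.44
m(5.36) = -137.43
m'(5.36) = -41.16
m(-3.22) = -5.13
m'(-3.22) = 10.32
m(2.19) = -37.10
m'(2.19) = -22.14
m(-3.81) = -12.26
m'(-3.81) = 13.86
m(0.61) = -9.61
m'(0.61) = -12.66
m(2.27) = -38.89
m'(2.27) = -22.62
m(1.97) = -32.37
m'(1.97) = -20.82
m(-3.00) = -3.00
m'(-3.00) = 9.00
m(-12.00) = -327.00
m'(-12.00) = 63.00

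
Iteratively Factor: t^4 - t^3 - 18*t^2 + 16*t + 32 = (t - 2)*(t^3 + t^2 - 16*t - 16) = (t - 2)*(t + 4)*(t^2 - 3*t - 4) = (t - 4)*(t - 2)*(t + 4)*(t + 1)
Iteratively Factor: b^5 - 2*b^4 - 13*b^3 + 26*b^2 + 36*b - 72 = (b + 2)*(b^4 - 4*b^3 - 5*b^2 + 36*b - 36) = (b - 2)*(b + 2)*(b^3 - 2*b^2 - 9*b + 18) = (b - 3)*(b - 2)*(b + 2)*(b^2 + b - 6) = (b - 3)*(b - 2)^2*(b + 2)*(b + 3)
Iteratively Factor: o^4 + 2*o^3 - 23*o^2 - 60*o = (o)*(o^3 + 2*o^2 - 23*o - 60) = o*(o + 4)*(o^2 - 2*o - 15) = o*(o - 5)*(o + 4)*(o + 3)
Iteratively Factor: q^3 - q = (q)*(q^2 - 1) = q*(q + 1)*(q - 1)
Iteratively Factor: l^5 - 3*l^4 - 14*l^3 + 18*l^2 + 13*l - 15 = (l - 1)*(l^4 - 2*l^3 - 16*l^2 + 2*l + 15) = (l - 5)*(l - 1)*(l^3 + 3*l^2 - l - 3) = (l - 5)*(l - 1)^2*(l^2 + 4*l + 3) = (l - 5)*(l - 1)^2*(l + 3)*(l + 1)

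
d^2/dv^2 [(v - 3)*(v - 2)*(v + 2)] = 6*v - 6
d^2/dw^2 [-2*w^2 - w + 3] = -4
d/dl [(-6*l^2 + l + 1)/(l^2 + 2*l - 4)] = (-13*l^2 + 46*l - 6)/(l^4 + 4*l^3 - 4*l^2 - 16*l + 16)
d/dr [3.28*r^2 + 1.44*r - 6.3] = 6.56*r + 1.44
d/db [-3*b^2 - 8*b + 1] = -6*b - 8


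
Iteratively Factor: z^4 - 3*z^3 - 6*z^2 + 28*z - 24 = (z - 2)*(z^3 - z^2 - 8*z + 12) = (z - 2)*(z + 3)*(z^2 - 4*z + 4) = (z - 2)^2*(z + 3)*(z - 2)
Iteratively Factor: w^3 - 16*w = (w - 4)*(w^2 + 4*w) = (w - 4)*(w + 4)*(w)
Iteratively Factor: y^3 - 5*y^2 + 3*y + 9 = (y - 3)*(y^2 - 2*y - 3) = (y - 3)*(y + 1)*(y - 3)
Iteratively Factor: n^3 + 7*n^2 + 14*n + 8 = (n + 2)*(n^2 + 5*n + 4) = (n + 2)*(n + 4)*(n + 1)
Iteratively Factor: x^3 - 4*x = (x + 2)*(x^2 - 2*x) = x*(x + 2)*(x - 2)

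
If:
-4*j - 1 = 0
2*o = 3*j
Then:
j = -1/4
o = -3/8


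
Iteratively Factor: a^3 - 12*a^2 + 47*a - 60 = (a - 3)*(a^2 - 9*a + 20) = (a - 4)*(a - 3)*(a - 5)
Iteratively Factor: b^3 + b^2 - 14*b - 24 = (b + 3)*(b^2 - 2*b - 8) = (b + 2)*(b + 3)*(b - 4)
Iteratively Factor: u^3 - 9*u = (u + 3)*(u^2 - 3*u) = (u - 3)*(u + 3)*(u)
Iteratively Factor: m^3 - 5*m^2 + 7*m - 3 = (m - 1)*(m^2 - 4*m + 3) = (m - 1)^2*(m - 3)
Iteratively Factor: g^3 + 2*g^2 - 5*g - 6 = (g - 2)*(g^2 + 4*g + 3) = (g - 2)*(g + 3)*(g + 1)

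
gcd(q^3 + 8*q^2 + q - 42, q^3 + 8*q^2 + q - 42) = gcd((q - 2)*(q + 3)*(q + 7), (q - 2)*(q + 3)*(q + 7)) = q^3 + 8*q^2 + q - 42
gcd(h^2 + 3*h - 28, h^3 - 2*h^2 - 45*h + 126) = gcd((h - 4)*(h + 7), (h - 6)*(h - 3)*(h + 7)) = h + 7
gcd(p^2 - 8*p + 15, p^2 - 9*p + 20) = p - 5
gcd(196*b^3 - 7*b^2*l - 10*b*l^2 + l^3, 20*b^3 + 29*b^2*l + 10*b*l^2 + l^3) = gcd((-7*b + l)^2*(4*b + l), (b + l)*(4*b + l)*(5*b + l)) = 4*b + l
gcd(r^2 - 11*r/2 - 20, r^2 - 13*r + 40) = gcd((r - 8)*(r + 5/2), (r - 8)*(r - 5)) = r - 8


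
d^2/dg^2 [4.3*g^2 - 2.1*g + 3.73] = 8.60000000000000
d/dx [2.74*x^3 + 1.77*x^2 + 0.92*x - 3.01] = 8.22*x^2 + 3.54*x + 0.92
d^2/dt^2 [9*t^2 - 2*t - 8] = 18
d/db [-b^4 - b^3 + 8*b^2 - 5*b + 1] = -4*b^3 - 3*b^2 + 16*b - 5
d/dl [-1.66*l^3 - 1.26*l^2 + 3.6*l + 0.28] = -4.98*l^2 - 2.52*l + 3.6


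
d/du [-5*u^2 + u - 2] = 1 - 10*u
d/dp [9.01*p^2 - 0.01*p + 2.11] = 18.02*p - 0.01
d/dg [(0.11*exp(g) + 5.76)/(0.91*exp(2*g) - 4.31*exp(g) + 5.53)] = (-0.1001*exp(2*g) - 10.4832*exp(g) + 25.4339)*exp(g)/(0.8281*exp(4*g) - 7.8442*exp(3*g) + 28.6407*exp(2*g) - 47.6686*exp(g) + 30.5809)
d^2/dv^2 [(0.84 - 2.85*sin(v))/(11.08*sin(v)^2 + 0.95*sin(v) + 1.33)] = (349.88424*sin(v)^5 - 442.494204*sin(v)^4 - 978.28644*sin(v)^3 + 663.897885*sin(v)^2 + 311.146185*sin(v) - 16.039002)/(11.08*sin(v)^2 + 0.95*sin(v) + 1.33)^3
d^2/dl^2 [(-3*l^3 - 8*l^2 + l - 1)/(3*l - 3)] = 2*(-3*l^3 + 9*l^2 - 9*l - 8)/(3*(l^3 - 3*l^2 + 3*l - 1))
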